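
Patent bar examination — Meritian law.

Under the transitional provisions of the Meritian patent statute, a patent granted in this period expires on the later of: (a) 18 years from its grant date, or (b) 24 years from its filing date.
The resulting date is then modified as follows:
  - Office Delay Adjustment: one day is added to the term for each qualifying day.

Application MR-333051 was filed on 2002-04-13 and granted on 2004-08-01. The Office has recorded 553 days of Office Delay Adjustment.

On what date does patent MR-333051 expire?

October 18, 2027

(a) grant + 18 years → 1 August 2022.
(b) filing + 24 years → 13 April 2026.
Later of the two: 13 April 2026.
Office Delay Adjustment: +553 days → 18 October 2027.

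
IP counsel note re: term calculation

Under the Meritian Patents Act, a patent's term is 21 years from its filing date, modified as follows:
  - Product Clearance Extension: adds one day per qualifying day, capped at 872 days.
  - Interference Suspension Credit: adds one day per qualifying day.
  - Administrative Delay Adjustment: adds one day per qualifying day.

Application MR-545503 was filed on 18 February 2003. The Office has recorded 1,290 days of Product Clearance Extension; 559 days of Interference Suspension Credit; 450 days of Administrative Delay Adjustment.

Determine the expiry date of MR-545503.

Base term: filing date + 21 years → 18 February 2024.
Product Clearance Extension: 1290 days claimed exceeds the 872-day cap, so +872 days → 9 July 2026.
Interference Suspension Credit: +559 days → 19 January 2028.
Administrative Delay Adjustment: +450 days → 13 April 2029.

2029-04-13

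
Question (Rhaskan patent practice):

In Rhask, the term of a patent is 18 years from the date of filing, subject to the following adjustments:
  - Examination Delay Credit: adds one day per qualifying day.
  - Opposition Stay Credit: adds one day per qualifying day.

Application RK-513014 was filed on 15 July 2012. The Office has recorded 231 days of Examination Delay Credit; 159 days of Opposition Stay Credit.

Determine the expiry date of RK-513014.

August 9, 2031

Base term: filing date + 18 years → 15 July 2030.
Examination Delay Credit: +231 days → 3 March 2031.
Opposition Stay Credit: +159 days → 9 August 2031.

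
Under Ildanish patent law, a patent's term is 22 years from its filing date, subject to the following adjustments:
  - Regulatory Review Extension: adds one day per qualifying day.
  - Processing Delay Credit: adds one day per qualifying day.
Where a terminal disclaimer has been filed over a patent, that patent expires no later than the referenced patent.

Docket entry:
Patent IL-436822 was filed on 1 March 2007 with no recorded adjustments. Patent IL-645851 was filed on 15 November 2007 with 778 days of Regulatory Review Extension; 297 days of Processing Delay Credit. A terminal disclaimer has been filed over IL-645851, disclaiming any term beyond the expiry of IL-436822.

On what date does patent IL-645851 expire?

Natural term of IL-645851:
  Base: filing + 22 years → 15 November 2029.
  Regulatory Review Extension: +778 days → 2 January 2032.
  Processing Delay Credit: +297 days → 25 October 2032.
Expiry of referenced patent IL-436822:
  Base: filing + 22 years → 1 March 2029.
Terminal disclaimer: IL-645851 expires on the earlier of 25 October 2032 and 1 March 2029.

2029-03-01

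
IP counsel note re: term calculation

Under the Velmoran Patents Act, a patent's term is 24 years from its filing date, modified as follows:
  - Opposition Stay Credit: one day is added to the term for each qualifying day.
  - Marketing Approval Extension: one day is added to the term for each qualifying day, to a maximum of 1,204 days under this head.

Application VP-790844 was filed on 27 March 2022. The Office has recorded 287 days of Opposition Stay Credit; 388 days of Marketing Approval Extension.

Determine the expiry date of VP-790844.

Base term: filing date + 24 years → 27 March 2046.
Opposition Stay Credit: +287 days → 8 January 2047.
Marketing Approval Extension: 388 days (within the 1204-day cap) → +388 days → 31 January 2048.

January 31, 2048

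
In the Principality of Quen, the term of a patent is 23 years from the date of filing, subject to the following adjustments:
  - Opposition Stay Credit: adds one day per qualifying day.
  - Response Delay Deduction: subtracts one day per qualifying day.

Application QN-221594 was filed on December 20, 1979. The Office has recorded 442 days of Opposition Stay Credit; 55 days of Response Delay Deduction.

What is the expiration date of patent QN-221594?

2004-01-11

Base term: filing date + 23 years → 20 December 2002.
Opposition Stay Credit: +442 days → 6 March 2004.
Response Delay Deduction: −55 days → 11 January 2004.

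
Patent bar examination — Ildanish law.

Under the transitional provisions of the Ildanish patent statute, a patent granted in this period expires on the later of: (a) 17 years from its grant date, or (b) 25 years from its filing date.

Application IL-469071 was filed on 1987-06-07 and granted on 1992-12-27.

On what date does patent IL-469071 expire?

2012-06-07

(a) grant + 17 years → 27 December 2009.
(b) filing + 25 years → 7 June 2012.
Later of the two: 7 June 2012.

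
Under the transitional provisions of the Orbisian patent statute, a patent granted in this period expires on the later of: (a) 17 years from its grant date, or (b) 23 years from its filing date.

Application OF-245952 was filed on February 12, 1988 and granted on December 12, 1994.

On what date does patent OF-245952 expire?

(a) grant + 17 years → 12 December 2011.
(b) filing + 23 years → 12 February 2011.
Later of the two: 12 December 2011.

2011-12-12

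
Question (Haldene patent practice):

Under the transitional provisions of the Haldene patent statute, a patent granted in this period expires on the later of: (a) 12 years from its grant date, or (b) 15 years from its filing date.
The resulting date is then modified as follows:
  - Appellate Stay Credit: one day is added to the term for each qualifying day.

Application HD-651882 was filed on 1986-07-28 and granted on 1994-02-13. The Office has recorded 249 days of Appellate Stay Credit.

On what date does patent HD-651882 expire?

October 20, 2006

(a) grant + 12 years → 13 February 2006.
(b) filing + 15 years → 28 July 2001.
Later of the two: 13 February 2006.
Appellate Stay Credit: +249 days → 20 October 2006.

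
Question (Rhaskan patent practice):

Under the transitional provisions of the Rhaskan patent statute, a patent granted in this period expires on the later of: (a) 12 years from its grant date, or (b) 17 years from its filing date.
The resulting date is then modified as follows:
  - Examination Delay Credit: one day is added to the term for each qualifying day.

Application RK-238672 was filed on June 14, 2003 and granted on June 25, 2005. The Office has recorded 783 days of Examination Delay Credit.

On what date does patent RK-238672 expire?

August 6, 2022

(a) grant + 12 years → 25 June 2017.
(b) filing + 17 years → 14 June 2020.
Later of the two: 14 June 2020.
Examination Delay Credit: +783 days → 6 August 2022.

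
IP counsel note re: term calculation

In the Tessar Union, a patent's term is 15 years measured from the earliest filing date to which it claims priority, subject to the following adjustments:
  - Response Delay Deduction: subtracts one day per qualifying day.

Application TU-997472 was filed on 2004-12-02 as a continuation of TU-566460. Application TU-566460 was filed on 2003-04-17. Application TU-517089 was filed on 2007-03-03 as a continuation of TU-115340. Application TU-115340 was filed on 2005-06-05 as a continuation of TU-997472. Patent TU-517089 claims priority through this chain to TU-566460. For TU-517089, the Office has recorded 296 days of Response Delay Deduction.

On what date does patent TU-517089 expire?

June 25, 2017

Earliest priority filing: 17 April 2003.
Base term: 17 April 2003 + 15 years → 17 April 2018.
Response Delay Deduction: −296 days → 25 June 2017.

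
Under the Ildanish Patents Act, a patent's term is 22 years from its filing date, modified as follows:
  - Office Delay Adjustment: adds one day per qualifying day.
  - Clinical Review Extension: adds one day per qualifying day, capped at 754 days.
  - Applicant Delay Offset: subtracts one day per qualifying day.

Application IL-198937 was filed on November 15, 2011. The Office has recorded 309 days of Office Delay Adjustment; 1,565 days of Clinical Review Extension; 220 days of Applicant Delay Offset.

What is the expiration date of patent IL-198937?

Base term: filing date + 22 years → 15 November 2033.
Office Delay Adjustment: +309 days → 20 September 2034.
Clinical Review Extension: 1565 days claimed exceeds the 754-day cap, so +754 days → 13 October 2036.
Applicant Delay Offset: −220 days → 7 March 2036.

March 7, 2036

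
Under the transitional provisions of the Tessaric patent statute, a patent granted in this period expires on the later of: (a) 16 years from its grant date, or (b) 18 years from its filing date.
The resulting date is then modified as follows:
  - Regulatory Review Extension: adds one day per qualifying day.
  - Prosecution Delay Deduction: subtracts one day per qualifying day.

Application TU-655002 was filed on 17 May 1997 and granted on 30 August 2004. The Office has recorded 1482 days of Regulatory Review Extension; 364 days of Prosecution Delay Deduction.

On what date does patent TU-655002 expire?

September 22, 2023

(a) grant + 16 years → 30 August 2020.
(b) filing + 18 years → 17 May 2015.
Later of the two: 30 August 2020.
Regulatory Review Extension: +1482 days → 20 September 2024.
Prosecution Delay Deduction: −364 days → 22 September 2023.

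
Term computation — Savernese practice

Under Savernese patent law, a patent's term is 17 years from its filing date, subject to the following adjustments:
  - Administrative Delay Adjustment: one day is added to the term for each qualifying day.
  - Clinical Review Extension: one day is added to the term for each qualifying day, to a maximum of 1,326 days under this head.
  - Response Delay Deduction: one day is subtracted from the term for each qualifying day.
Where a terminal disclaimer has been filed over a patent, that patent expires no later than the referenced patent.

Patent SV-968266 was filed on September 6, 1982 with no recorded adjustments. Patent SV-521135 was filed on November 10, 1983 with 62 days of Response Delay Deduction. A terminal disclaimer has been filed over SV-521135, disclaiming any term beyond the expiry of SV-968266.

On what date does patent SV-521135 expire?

Natural term of SV-521135:
  Base: filing + 17 years → 10 November 2000.
  Response Delay Deduction: −62 days → 9 September 2000.
Expiry of referenced patent SV-968266:
  Base: filing + 17 years → 6 September 1999.
Terminal disclaimer: SV-521135 expires on the earlier of 9 September 2000 and 6 September 1999.

1999-09-06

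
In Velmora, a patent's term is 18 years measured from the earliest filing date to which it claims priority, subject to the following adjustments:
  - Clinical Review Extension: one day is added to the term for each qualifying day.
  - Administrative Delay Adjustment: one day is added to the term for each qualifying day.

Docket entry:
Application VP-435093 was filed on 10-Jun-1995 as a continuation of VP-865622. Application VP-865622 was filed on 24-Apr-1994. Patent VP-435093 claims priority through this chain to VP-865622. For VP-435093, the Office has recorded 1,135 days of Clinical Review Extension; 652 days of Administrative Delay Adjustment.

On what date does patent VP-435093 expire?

March 16, 2017

Earliest priority filing: 24 April 1994.
Base term: 24 April 1994 + 18 years → 24 April 2012.
Clinical Review Extension: +1135 days → 3 June 2015.
Administrative Delay Adjustment: +652 days → 16 March 2017.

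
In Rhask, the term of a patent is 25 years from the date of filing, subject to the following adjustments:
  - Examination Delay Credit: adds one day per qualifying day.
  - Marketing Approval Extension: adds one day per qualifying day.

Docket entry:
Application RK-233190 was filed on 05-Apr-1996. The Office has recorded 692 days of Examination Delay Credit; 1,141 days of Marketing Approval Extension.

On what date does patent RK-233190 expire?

Base term: filing date + 25 years → 5 April 2021.
Examination Delay Credit: +692 days → 26 February 2023.
Marketing Approval Extension: +1141 days → 12 April 2026.

April 12, 2026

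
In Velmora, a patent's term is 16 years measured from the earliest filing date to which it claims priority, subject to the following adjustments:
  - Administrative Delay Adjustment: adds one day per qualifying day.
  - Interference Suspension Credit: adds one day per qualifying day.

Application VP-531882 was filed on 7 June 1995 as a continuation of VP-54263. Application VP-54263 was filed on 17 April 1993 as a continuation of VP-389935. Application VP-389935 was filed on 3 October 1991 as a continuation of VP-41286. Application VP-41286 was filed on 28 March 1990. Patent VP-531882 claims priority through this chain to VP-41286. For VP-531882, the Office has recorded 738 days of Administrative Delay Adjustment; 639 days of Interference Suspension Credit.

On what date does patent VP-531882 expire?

January 3, 2010

Earliest priority filing: 28 March 1990.
Base term: 28 March 1990 + 16 years → 28 March 2006.
Administrative Delay Adjustment: +738 days → 4 April 2008.
Interference Suspension Credit: +639 days → 3 January 2010.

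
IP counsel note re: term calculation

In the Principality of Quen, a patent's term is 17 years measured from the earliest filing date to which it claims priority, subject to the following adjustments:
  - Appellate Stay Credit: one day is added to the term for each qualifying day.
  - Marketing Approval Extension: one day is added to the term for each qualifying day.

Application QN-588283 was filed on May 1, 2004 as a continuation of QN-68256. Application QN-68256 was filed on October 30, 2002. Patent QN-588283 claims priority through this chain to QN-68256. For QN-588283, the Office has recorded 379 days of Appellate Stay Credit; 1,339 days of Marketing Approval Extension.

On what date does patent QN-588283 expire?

July 13, 2024

Earliest priority filing: 30 October 2002.
Base term: 30 October 2002 + 17 years → 30 October 2019.
Appellate Stay Credit: +379 days → 12 November 2020.
Marketing Approval Extension: +1339 days → 13 July 2024.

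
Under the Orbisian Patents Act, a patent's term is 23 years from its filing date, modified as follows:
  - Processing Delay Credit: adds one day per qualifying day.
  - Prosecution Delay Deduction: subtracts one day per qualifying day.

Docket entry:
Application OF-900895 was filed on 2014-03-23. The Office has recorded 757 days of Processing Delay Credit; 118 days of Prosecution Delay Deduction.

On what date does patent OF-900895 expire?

2038-12-22

Base term: filing date + 23 years → 23 March 2037.
Processing Delay Credit: +757 days → 19 April 2039.
Prosecution Delay Deduction: −118 days → 22 December 2038.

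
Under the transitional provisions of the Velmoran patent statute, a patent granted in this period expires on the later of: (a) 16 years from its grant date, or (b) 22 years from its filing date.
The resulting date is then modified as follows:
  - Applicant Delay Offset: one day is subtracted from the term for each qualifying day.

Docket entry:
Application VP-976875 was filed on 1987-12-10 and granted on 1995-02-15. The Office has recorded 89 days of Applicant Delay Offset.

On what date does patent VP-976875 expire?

(a) grant + 16 years → 15 February 2011.
(b) filing + 22 years → 10 December 2009.
Later of the two: 15 February 2011.
Applicant Delay Offset: −89 days → 18 November 2010.

2010-11-18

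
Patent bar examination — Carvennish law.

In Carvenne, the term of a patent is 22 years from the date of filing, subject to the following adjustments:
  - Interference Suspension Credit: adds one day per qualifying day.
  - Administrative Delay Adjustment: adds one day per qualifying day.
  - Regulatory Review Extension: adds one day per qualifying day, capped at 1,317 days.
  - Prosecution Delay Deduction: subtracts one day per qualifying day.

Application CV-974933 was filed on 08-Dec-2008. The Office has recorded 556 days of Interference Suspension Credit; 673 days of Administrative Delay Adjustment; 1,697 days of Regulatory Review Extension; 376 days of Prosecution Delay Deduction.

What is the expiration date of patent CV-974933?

Base term: filing date + 22 years → 8 December 2030.
Interference Suspension Credit: +556 days → 16 June 2032.
Administrative Delay Adjustment: +673 days → 20 April 2034.
Regulatory Review Extension: 1697 days claimed exceeds the 1317-day cap, so +1317 days → 27 November 2037.
Prosecution Delay Deduction: −376 days → 16 November 2036.

November 16, 2036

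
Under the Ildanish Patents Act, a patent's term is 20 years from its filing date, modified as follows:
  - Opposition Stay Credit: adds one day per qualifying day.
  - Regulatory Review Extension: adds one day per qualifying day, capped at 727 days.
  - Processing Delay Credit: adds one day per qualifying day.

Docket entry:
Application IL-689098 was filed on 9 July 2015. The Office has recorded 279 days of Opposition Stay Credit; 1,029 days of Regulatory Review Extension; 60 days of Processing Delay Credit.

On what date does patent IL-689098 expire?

2038-06-09

Base term: filing date + 20 years → 9 July 2035.
Opposition Stay Credit: +279 days → 13 April 2036.
Regulatory Review Extension: 1029 days claimed exceeds the 727-day cap, so +727 days → 10 April 2038.
Processing Delay Credit: +60 days → 9 June 2038.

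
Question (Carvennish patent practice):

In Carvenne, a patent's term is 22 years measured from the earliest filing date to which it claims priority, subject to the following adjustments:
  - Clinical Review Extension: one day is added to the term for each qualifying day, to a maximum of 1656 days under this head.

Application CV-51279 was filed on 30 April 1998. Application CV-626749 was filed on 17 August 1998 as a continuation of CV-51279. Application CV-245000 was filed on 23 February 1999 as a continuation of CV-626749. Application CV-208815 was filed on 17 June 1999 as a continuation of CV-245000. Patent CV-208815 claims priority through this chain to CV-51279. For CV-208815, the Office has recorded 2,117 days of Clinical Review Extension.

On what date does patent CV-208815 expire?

Earliest priority filing: 30 April 1998.
Base term: 30 April 1998 + 22 years → 30 April 2020.
Clinical Review Extension: 2117 days claimed exceeds the 1656-day cap, so +1656 days → 11 November 2024.

November 11, 2024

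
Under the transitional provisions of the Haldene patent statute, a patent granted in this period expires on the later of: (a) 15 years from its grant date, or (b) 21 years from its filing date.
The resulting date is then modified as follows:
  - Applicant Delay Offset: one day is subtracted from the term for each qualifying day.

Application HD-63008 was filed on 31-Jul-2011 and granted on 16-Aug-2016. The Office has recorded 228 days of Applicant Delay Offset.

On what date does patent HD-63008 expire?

(a) grant + 15 years → 16 August 2031.
(b) filing + 21 years → 31 July 2032.
Later of the two: 31 July 2032.
Applicant Delay Offset: −228 days → 16 December 2031.

2031-12-16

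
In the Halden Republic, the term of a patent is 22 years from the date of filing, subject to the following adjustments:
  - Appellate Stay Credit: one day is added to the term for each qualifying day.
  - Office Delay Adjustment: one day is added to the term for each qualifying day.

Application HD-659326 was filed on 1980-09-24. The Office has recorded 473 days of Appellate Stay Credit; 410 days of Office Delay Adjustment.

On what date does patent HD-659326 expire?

2005-02-23

Base term: filing date + 22 years → 24 September 2002.
Appellate Stay Credit: +473 days → 10 January 2004.
Office Delay Adjustment: +410 days → 23 February 2005.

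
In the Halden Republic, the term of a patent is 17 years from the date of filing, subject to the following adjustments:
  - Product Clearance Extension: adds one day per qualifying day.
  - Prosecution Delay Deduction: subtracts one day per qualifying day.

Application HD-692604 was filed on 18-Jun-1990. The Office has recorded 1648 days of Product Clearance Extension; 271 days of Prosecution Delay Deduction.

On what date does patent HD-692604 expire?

March 26, 2011

Base term: filing date + 17 years → 18 June 2007.
Product Clearance Extension: +1648 days → 22 December 2011.
Prosecution Delay Deduction: −271 days → 26 March 2011.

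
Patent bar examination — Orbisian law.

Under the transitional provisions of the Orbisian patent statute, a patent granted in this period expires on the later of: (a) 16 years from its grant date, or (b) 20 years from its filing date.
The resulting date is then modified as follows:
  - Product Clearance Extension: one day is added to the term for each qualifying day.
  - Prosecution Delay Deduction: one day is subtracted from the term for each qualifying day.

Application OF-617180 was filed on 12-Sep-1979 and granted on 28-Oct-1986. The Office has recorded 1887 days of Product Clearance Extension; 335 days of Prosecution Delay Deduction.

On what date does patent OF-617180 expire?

2007-01-27

(a) grant + 16 years → 28 October 2002.
(b) filing + 20 years → 12 September 1999.
Later of the two: 28 October 2002.
Product Clearance Extension: +1887 days → 28 December 2007.
Prosecution Delay Deduction: −335 days → 27 January 2007.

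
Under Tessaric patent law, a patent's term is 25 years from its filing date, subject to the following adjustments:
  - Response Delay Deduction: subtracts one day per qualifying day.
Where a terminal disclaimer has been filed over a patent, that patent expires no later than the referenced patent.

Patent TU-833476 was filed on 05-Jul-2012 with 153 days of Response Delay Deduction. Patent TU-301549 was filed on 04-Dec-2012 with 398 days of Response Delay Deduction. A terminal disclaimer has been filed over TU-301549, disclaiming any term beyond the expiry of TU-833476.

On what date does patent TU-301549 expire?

Natural term of TU-301549:
  Base: filing + 25 years → 4 December 2037.
  Response Delay Deduction: −398 days → 1 November 2036.
Expiry of referenced patent TU-833476:
  Base: filing + 25 years → 5 July 2037.
  Response Delay Deduction: −153 days → 2 February 2037.
Terminal disclaimer: TU-301549 expires on the earlier of 1 November 2036 and 2 February 2037.

2036-11-01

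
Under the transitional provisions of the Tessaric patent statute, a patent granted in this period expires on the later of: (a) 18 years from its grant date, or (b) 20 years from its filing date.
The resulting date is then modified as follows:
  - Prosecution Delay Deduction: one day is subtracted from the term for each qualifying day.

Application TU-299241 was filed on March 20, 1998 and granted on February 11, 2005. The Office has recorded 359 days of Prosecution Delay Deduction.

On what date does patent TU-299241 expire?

2022-02-17

(a) grant + 18 years → 11 February 2023.
(b) filing + 20 years → 20 March 2018.
Later of the two: 11 February 2023.
Prosecution Delay Deduction: −359 days → 17 February 2022.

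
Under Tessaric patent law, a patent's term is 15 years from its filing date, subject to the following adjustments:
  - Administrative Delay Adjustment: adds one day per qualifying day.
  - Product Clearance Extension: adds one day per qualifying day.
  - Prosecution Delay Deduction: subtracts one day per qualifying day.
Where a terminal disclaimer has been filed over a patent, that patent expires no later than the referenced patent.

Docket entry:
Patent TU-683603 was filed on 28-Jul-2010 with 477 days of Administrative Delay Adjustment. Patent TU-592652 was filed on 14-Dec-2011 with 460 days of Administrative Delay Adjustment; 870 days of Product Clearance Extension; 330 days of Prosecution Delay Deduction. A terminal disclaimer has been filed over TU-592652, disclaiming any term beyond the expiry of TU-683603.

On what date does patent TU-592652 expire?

Natural term of TU-592652:
  Base: filing + 15 years → 14 December 2026.
  Administrative Delay Adjustment: +460 days → 18 March 2028.
  Product Clearance Extension: +870 days → 5 August 2030.
  Prosecution Delay Deduction: −330 days → 9 September 2029.
Expiry of referenced patent TU-683603:
  Base: filing + 15 years → 28 July 2025.
  Administrative Delay Adjustment: +477 days → 17 November 2026.
Terminal disclaimer: TU-592652 expires on the earlier of 9 September 2029 and 17 November 2026.

2026-11-17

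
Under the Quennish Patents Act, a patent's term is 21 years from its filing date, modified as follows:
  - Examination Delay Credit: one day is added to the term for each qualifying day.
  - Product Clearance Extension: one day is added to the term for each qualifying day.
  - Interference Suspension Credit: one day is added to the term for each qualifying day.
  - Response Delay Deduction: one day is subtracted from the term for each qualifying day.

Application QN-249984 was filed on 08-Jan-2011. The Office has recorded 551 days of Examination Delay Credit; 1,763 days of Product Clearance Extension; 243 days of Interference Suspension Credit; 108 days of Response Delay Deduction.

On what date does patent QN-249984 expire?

Base term: filing date + 21 years → 8 January 2032.
Examination Delay Credit: +551 days → 12 July 2033.
Product Clearance Extension: +1763 days → 10 May 2038.
Interference Suspension Credit: +243 days → 8 January 2039.
Response Delay Deduction: −108 days → 22 September 2038.

2038-09-22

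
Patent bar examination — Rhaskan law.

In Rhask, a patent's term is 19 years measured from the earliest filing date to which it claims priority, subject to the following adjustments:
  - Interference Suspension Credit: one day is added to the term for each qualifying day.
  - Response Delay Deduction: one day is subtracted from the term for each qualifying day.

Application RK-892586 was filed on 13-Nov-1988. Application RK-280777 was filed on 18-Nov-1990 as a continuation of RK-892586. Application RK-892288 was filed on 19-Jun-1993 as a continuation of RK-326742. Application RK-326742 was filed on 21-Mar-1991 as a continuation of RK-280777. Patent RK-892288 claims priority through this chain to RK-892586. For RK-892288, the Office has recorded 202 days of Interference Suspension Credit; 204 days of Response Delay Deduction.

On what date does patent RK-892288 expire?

2007-11-11

Earliest priority filing: 13 November 1988.
Base term: 13 November 1988 + 19 years → 13 November 2007.
Interference Suspension Credit: +202 days → 2 June 2008.
Response Delay Deduction: −204 days → 11 November 2007.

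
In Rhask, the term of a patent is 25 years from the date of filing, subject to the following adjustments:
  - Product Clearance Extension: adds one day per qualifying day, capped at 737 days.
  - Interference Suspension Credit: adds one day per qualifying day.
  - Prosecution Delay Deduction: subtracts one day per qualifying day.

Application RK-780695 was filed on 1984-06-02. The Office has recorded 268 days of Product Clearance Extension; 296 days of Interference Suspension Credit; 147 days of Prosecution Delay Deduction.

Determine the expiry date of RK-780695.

2010-07-24

Base term: filing date + 25 years → 2 June 2009.
Product Clearance Extension: 268 days (within the 737-day cap) → +268 days → 25 February 2010.
Interference Suspension Credit: +296 days → 18 December 2010.
Prosecution Delay Deduction: −147 days → 24 July 2010.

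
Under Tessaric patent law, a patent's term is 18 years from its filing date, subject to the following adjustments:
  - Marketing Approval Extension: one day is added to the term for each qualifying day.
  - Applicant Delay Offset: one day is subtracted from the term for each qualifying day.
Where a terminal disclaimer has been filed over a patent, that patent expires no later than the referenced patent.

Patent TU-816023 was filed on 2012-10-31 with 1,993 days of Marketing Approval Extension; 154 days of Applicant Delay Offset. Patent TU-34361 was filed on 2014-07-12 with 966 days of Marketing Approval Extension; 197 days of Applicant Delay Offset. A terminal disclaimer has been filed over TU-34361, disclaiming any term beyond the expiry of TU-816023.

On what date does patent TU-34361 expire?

Natural term of TU-34361:
  Base: filing + 18 years → 12 July 2032.
  Marketing Approval Extension: +966 days → 5 March 2035.
  Applicant Delay Offset: −197 days → 20 August 2034.
Expiry of referenced patent TU-816023:
  Base: filing + 18 years → 31 October 2030.
  Marketing Approval Extension: +1993 days → 15 April 2036.
  Applicant Delay Offset: −154 days → 13 November 2035.
Terminal disclaimer: TU-34361 expires on the earlier of 20 August 2034 and 13 November 2035.

2034-08-20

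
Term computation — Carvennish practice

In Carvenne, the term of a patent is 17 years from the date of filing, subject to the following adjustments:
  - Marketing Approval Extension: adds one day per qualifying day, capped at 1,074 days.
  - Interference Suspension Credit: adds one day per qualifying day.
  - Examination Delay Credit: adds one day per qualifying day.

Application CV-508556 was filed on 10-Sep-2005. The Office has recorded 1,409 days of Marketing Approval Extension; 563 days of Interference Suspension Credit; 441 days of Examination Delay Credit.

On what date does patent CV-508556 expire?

May 19, 2028

Base term: filing date + 17 years → 10 September 2022.
Marketing Approval Extension: 1409 days claimed exceeds the 1074-day cap, so +1074 days → 19 August 2025.
Interference Suspension Credit: +563 days → 5 March 2027.
Examination Delay Credit: +441 days → 19 May 2028.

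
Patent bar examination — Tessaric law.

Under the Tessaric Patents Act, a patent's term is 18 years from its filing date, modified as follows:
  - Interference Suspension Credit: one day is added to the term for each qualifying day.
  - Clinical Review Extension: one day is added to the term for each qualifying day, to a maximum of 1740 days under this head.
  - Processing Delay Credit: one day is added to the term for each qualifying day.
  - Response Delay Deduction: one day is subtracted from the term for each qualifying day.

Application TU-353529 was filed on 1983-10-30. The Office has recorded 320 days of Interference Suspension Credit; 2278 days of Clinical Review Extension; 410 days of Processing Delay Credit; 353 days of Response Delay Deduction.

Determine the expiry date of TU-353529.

August 17, 2007

Base term: filing date + 18 years → 30 October 2001.
Interference Suspension Credit: +320 days → 15 September 2002.
Clinical Review Extension: 2278 days claimed exceeds the 1740-day cap, so +1740 days → 21 June 2007.
Processing Delay Credit: +410 days → 4 August 2008.
Response Delay Deduction: −353 days → 17 August 2007.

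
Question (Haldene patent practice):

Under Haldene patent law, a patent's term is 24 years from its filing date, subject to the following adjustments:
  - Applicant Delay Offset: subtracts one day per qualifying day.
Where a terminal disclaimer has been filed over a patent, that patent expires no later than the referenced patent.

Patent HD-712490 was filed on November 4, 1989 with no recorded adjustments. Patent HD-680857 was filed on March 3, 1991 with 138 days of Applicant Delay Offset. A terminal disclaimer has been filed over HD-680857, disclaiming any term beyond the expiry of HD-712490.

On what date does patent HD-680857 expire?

Natural term of HD-680857:
  Base: filing + 24 years → 3 March 2015.
  Applicant Delay Offset: −138 days → 16 October 2014.
Expiry of referenced patent HD-712490:
  Base: filing + 24 years → 4 November 2013.
Terminal disclaimer: HD-680857 expires on the earlier of 16 October 2014 and 4 November 2013.

2013-11-04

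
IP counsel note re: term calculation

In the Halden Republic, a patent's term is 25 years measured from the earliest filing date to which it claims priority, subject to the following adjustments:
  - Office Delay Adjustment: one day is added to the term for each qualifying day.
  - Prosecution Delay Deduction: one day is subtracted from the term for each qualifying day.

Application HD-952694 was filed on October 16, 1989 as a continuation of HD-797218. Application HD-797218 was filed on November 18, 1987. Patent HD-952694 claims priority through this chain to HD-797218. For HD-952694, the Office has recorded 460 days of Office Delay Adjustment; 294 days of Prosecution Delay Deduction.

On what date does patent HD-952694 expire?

2013-05-03

Earliest priority filing: 18 November 1987.
Base term: 18 November 1987 + 25 years → 18 November 2012.
Office Delay Adjustment: +460 days → 21 February 2014.
Prosecution Delay Deduction: −294 days → 3 May 2013.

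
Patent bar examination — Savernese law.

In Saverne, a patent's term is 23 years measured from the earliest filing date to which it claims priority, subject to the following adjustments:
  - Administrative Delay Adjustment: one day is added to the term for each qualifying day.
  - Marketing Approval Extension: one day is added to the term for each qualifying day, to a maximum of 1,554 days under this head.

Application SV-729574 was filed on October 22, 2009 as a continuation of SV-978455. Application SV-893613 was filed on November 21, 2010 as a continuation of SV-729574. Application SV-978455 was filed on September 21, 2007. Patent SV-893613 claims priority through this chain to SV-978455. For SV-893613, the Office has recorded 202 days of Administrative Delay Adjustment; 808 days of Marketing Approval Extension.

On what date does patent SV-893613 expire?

2033-06-27

Earliest priority filing: 21 September 2007.
Base term: 21 September 2007 + 23 years → 21 September 2030.
Administrative Delay Adjustment: +202 days → 11 April 2031.
Marketing Approval Extension: 808 days (within the 1554-day cap) → +808 days → 27 June 2033.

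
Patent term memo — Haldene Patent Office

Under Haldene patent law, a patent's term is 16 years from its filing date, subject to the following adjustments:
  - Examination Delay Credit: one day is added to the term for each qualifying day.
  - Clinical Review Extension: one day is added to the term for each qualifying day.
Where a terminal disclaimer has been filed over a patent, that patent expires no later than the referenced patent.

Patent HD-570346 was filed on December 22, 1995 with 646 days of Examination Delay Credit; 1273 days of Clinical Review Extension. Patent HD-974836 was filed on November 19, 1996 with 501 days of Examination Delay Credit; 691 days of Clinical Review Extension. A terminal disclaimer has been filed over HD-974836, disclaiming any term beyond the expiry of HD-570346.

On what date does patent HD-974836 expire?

Natural term of HD-974836:
  Base: filing + 16 years → 19 November 2012.
  Examination Delay Credit: +501 days → 4 April 2014.
  Clinical Review Extension: +691 days → 24 February 2016.
Expiry of referenced patent HD-570346:
  Base: filing + 16 years → 22 December 2011.
  Examination Delay Credit: +646 days → 28 September 2013.
  Clinical Review Extension: +1273 days → 24 March 2017.
Terminal disclaimer: HD-974836 expires on the earlier of 24 February 2016 and 24 March 2017.

February 24, 2016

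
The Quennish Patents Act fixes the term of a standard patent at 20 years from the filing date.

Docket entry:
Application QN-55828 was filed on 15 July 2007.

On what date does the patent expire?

2027-07-15

Filing date + 20 years → 15 July 2027.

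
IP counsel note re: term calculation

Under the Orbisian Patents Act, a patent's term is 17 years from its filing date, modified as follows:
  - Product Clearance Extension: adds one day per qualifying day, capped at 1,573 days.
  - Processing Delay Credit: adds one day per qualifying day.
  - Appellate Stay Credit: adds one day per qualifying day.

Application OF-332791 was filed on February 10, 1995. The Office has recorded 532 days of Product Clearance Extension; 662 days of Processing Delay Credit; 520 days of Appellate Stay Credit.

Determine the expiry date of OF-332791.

October 20, 2016

Base term: filing date + 17 years → 10 February 2012.
Product Clearance Extension: 532 days (within the 1573-day cap) → +532 days → 26 July 2013.
Processing Delay Credit: +662 days → 19 May 2015.
Appellate Stay Credit: +520 days → 20 October 2016.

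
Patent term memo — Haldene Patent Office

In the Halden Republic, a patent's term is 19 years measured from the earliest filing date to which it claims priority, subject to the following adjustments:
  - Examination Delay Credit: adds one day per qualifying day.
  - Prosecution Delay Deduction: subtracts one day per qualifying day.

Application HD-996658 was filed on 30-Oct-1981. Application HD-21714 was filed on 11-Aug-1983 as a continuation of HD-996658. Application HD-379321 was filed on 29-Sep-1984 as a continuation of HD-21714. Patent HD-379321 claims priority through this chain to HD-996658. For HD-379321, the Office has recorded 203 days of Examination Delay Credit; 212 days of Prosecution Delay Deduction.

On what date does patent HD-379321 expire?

2000-10-21

Earliest priority filing: 30 October 1981.
Base term: 30 October 1981 + 19 years → 30 October 2000.
Examination Delay Credit: +203 days → 21 May 2001.
Prosecution Delay Deduction: −212 days → 21 October 2000.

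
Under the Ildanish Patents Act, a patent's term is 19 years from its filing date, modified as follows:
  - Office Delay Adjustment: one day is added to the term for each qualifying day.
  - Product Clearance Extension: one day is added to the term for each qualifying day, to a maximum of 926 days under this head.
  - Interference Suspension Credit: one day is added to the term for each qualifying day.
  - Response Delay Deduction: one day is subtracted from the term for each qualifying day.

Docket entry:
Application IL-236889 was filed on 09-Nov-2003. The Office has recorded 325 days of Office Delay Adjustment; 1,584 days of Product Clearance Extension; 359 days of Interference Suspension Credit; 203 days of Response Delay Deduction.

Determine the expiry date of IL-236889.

Base term: filing date + 19 years → 9 November 2022.
Office Delay Adjustment: +325 days → 30 September 2023.
Product Clearance Extension: 1584 days claimed exceeds the 926-day cap, so +926 days → 13 April 2026.
Interference Suspension Credit: +359 days → 7 April 2027.
Response Delay Deduction: −203 days → 16 September 2026.

2026-09-16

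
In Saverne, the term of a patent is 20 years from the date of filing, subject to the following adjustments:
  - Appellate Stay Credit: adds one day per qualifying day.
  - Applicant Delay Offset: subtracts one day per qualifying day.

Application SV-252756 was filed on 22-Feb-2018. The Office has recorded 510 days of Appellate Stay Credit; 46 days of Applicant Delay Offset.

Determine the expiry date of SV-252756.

June 1, 2039

Base term: filing date + 20 years → 22 February 2038.
Appellate Stay Credit: +510 days → 17 July 2039.
Applicant Delay Offset: −46 days → 1 June 2039.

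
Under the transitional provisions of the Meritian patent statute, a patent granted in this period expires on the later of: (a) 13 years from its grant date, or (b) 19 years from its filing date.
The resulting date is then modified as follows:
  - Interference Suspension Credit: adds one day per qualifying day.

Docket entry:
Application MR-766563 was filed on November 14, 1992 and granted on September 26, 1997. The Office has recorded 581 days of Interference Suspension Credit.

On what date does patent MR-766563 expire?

(a) grant + 13 years → 26 September 2010.
(b) filing + 19 years → 14 November 2011.
Later of the two: 14 November 2011.
Interference Suspension Credit: +581 days → 17 June 2013.

June 17, 2013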